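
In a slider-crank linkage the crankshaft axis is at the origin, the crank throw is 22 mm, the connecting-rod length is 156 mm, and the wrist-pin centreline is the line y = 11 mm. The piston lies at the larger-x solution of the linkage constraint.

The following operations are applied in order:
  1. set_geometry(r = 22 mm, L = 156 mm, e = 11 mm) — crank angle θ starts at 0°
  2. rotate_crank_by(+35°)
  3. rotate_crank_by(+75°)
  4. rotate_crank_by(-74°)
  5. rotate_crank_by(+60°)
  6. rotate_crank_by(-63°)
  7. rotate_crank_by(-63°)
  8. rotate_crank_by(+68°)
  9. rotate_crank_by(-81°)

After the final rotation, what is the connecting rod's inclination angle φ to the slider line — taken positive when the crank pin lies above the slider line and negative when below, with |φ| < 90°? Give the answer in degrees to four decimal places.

-9.5955

set_geometry: r = 22 mm, L = 156 mm, e = 11 mm; θ ← 0°
rotate_crank_by(+35°): θ ← 0° +35° = 35°
rotate_crank_by(+75°): θ ← 35° +75° = 110°
rotate_crank_by(-74°): θ ← 110° -74° = 36°
rotate_crank_by(+60°): θ ← 36° +60° = 96°
rotate_crank_by(-63°): θ ← 96° -63° = 33°
rotate_crank_by(-63°): θ ← 33° -63° = -30°
rotate_crank_by(+68°): θ ← -30° +68° = 38°
rotate_crank_by(-81°): θ ← 38° -81° = -43°
crank pin P = (r cos θ, r sin θ) = (16.089781, -15.003964)
h = r sin θ − e = -15.003964 − 11 = -26.003964
sin φ = h / L = -26.003964 / 156 = -0.16669208
φ = arcsin(-0.16669208) = -9.595545°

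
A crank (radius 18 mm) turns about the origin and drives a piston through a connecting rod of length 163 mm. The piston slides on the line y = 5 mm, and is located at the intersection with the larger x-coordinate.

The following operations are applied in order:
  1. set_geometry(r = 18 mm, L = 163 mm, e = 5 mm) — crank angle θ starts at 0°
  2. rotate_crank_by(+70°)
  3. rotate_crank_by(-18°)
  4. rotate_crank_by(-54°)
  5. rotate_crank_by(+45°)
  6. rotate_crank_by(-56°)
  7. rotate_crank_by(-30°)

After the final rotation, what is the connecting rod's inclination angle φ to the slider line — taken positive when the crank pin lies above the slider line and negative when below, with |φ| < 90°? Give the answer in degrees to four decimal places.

set_geometry: r = 18 mm, L = 163 mm, e = 5 mm; θ ← 0°
rotate_crank_by(+70°): θ ← 0° +70° = 70°
rotate_crank_by(-18°): θ ← 70° -18° = 52°
rotate_crank_by(-54°): θ ← 52° -54° = -2°
rotate_crank_by(+45°): θ ← -2° +45° = 43°
rotate_crank_by(-56°): θ ← 43° -56° = -13°
rotate_crank_by(-30°): θ ← -13° -30° = -43°
crank pin P = (r cos θ, r sin θ) = (13.164367, -12.275970)
h = r sin θ − e = -12.275970 − 5 = -17.275970
sin φ = h / L = -17.275970 / 163 = -0.10598755
φ = arcsin(-0.10598755) = -6.084066°

-6.0841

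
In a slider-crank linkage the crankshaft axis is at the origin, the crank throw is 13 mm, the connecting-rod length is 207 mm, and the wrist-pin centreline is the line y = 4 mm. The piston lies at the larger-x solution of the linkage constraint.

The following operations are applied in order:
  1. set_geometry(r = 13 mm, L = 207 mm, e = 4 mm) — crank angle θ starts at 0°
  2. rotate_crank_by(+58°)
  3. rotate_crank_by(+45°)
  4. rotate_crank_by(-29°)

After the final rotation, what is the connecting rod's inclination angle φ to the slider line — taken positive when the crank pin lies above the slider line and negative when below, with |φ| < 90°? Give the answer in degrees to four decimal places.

2.3524

set_geometry: r = 13 mm, L = 207 mm, e = 4 mm; θ ← 0°
rotate_crank_by(+58°): θ ← 0° +58° = 58°
rotate_crank_by(+45°): θ ← 58° +45° = 103°
rotate_crank_by(-29°): θ ← 103° -29° = 74°
crank pin P = (r cos θ, r sin θ) = (3.583286, 12.496402)
h = r sin θ − e = 12.496402 − 4 = 8.496402
sin φ = h / L = 8.496402 / 207 = 0.04104542
φ = arcsin(0.04104542) = 2.352390°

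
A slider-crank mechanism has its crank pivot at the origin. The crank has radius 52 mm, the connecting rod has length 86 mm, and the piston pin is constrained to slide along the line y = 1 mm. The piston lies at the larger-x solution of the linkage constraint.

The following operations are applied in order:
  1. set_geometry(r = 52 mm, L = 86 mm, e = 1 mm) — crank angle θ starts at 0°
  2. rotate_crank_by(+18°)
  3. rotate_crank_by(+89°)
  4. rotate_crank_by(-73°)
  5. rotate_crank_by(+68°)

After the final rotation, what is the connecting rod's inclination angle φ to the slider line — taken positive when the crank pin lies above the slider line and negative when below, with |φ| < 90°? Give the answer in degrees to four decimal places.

35.4372

set_geometry: r = 52 mm, L = 86 mm, e = 1 mm; θ ← 0°
rotate_crank_by(+18°): θ ← 0° +18° = 18°
rotate_crank_by(+89°): θ ← 18° +89° = 107°
rotate_crank_by(-73°): θ ← 107° -73° = 34°
rotate_crank_by(+68°): θ ← 34° +68° = 102°
crank pin P = (r cos θ, r sin θ) = (-10.811408, 50.863675)
h = r sin θ − e = 50.863675 − 1 = 49.863675
sin φ = h / L = 49.863675 / 86 = 0.57981018
φ = arcsin(0.57981018) = 35.437193°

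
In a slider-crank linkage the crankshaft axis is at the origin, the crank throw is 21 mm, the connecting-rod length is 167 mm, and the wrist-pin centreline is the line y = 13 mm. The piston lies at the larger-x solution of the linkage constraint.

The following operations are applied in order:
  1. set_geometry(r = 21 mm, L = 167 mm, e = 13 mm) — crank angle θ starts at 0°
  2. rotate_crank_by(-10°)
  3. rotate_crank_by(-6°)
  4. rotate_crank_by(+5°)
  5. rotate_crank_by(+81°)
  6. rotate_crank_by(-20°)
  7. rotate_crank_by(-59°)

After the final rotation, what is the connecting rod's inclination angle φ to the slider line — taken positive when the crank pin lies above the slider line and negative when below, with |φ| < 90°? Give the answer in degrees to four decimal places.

-5.5961

set_geometry: r = 21 mm, L = 167 mm, e = 13 mm; θ ← 0°
rotate_crank_by(-10°): θ ← 0° -10° = -10°
rotate_crank_by(-6°): θ ← -10° -6° = -16°
rotate_crank_by(+5°): θ ← -16° +5° = -11°
rotate_crank_by(+81°): θ ← -11° +81° = 70°
rotate_crank_by(-20°): θ ← 70° -20° = 50°
rotate_crank_by(-59°): θ ← 50° -59° = -9°
crank pin P = (r cos θ, r sin θ) = (20.741455, -3.285124)
h = r sin θ − e = -3.285124 − 13 = -16.285124
sin φ = h / L = -16.285124 / 167 = -0.09751571
φ = arcsin(-0.09751571) = -5.596132°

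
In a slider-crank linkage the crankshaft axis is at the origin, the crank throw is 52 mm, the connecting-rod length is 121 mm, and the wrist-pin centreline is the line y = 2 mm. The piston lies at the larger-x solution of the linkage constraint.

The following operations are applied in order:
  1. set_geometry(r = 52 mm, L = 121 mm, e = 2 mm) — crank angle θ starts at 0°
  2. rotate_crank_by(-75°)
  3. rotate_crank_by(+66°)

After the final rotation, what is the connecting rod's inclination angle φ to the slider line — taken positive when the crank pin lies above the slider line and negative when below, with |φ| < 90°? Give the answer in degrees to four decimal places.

-4.8045

set_geometry: r = 52 mm, L = 121 mm, e = 2 mm; θ ← 0°
rotate_crank_by(-75°): θ ← 0° -75° = -75°
rotate_crank_by(+66°): θ ← -75° +66° = -9°
crank pin P = (r cos θ, r sin θ) = (51.359794, -8.134592)
h = r sin θ − e = -8.134592 − 2 = -10.134592
sin φ = h / L = -10.134592 / 121 = -0.08375696
φ = arcsin(-0.08375696) = -4.804549°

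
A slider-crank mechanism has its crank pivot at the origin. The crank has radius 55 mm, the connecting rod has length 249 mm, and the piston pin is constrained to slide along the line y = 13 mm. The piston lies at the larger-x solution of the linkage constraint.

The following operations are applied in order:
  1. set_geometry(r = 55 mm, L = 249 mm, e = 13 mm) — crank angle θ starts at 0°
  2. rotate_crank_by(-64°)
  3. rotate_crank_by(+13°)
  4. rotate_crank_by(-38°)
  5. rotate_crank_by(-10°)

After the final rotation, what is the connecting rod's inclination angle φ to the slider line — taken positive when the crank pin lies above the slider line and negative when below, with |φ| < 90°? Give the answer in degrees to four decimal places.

set_geometry: r = 55 mm, L = 249 mm, e = 13 mm; θ ← 0°
rotate_crank_by(-64°): θ ← 0° -64° = -64°
rotate_crank_by(+13°): θ ← -64° +13° = -51°
rotate_crank_by(-38°): θ ← -51° -38° = -89°
rotate_crank_by(-10°): θ ← -89° -10° = -99°
crank pin P = (r cos θ, r sin θ) = (-8.603896, -54.322859)
h = r sin θ − e = -54.322859 − 13 = -67.322859
sin φ = h / L = -67.322859 / 249 = -0.27037293
φ = arcsin(-0.27037293) = -15.686459°

-15.6865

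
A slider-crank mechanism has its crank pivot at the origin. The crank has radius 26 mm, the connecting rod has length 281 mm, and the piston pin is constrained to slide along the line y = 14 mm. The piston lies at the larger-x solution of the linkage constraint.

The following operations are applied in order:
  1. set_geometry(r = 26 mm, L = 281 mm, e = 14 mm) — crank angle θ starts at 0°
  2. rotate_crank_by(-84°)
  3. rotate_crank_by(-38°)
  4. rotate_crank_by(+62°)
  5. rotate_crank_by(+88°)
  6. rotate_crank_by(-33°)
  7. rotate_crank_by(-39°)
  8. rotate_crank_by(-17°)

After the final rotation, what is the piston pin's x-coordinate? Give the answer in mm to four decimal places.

set_geometry: r = 26 mm, L = 281 mm, e = 14 mm; θ ← 0°
rotate_crank_by(-84°): θ ← 0° -84° = -84°
rotate_crank_by(-38°): θ ← -84° -38° = -122°
rotate_crank_by(+62°): θ ← -122° +62° = -60°
rotate_crank_by(+88°): θ ← -60° +88° = 28°
rotate_crank_by(-33°): θ ← 28° -33° = -5°
rotate_crank_by(-39°): θ ← -5° -39° = -44°
rotate_crank_by(-17°): θ ← -44° -17° = -61°
crank pin P = (r cos θ, r sin θ) = (12.605050, -22.740112)
h = r sin θ − e = -22.740112 − 14 = -36.740112
x = r cos θ + √(L² − h²) = 12.605050 + √(78961.0 − 1349.8359) = 12.605050 + 278.587803 = 291.192853

291.1929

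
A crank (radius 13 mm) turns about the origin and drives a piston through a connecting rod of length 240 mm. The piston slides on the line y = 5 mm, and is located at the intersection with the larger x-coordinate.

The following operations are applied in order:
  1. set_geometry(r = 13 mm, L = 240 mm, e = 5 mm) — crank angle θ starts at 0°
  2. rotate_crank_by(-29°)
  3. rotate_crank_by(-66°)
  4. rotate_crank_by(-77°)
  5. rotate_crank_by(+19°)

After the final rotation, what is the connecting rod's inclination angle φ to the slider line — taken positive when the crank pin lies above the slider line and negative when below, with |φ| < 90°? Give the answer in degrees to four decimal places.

set_geometry: r = 13 mm, L = 240 mm, e = 5 mm; θ ← 0°
rotate_crank_by(-29°): θ ← 0° -29° = -29°
rotate_crank_by(-66°): θ ← -29° -66° = -95°
rotate_crank_by(-77°): θ ← -95° -77° = -172°
rotate_crank_by(+19°): θ ← -172° +19° = -153°
crank pin P = (r cos θ, r sin θ) = (-11.583085, -5.901876)
h = r sin θ − e = -5.901876 − 5 = -10.901876
sin φ = h / L = -10.901876 / 240 = -0.04542449
φ = arcsin(-0.04542449) = -2.603527°

-2.6035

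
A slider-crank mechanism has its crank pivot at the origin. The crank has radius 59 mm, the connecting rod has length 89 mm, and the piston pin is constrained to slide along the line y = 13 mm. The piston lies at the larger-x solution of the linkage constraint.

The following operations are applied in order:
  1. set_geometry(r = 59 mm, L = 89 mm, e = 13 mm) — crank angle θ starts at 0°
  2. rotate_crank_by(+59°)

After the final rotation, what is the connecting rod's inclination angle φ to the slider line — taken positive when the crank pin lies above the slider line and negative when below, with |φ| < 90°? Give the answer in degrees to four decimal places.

24.9715

set_geometry: r = 59 mm, L = 89 mm, e = 13 mm; θ ← 0°
rotate_crank_by(+59°): θ ← 0° +59° = 59°
crank pin P = (r cos θ, r sin θ) = (30.387246, 50.572871)
h = r sin θ − e = 50.572871 − 13 = 37.572871
sin φ = h / L = 37.572871 / 89 = 0.42216709
φ = arcsin(0.42216709) = 24.971481°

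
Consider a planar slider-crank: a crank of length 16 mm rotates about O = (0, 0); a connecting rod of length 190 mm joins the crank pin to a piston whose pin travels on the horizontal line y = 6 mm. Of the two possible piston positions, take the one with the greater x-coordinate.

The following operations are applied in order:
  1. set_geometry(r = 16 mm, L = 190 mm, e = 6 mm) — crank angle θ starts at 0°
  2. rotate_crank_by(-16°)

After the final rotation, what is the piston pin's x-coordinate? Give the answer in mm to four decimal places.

set_geometry: r = 16 mm, L = 190 mm, e = 6 mm; θ ← 0°
rotate_crank_by(-16°): θ ← 0° -16° = -16°
crank pin P = (r cos θ, r sin θ) = (15.380187, -4.410198)
h = r sin θ − e = -4.410198 − 6 = -10.410198
x = r cos θ + √(L² − h²) = 15.380187 + √(36100.0 − 108.3722) = 15.380187 + 189.714596 = 205.094783

205.0948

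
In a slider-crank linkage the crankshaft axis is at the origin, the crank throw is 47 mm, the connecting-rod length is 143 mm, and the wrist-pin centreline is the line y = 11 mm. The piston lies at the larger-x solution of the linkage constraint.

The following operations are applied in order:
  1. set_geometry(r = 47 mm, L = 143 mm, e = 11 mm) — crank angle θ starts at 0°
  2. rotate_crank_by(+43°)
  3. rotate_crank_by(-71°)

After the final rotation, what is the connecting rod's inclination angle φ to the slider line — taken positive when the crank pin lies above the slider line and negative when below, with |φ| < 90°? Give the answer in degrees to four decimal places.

-13.3692

set_geometry: r = 47 mm, L = 143 mm, e = 11 mm; θ ← 0°
rotate_crank_by(+43°): θ ← 0° +43° = 43°
rotate_crank_by(-71°): θ ← 43° -71° = -28°
crank pin P = (r cos θ, r sin θ) = (41.498537, -22.065163)
h = r sin θ − e = -22.065163 − 11 = -33.065163
sin φ = h / L = -33.065163 / 143 = -0.23122492
φ = arcsin(-0.23122492) = -13.369199°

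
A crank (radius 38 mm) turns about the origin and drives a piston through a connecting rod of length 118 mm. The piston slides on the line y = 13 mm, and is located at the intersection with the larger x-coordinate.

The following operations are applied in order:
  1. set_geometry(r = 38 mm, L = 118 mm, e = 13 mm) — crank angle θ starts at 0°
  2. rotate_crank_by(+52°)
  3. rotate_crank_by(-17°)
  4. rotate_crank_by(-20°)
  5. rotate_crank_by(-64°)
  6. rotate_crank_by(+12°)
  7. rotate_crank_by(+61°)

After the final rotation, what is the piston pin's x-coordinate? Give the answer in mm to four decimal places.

set_geometry: r = 38 mm, L = 118 mm, e = 13 mm; θ ← 0°
rotate_crank_by(+52°): θ ← 0° +52° = 52°
rotate_crank_by(-17°): θ ← 52° -17° = 35°
rotate_crank_by(-20°): θ ← 35° -20° = 15°
rotate_crank_by(-64°): θ ← 15° -64° = -49°
rotate_crank_by(+12°): θ ← -49° +12° = -37°
rotate_crank_by(+61°): θ ← -37° +61° = 24°
crank pin P = (r cos θ, r sin θ) = (34.714727, 15.455992)
h = r sin θ − e = 15.455992 − 13 = 2.455992
x = r cos θ + √(L² − h²) = 34.714727 + √(13924.0 − 6.0319) = 34.714727 + 117.974438 = 152.689166

152.6892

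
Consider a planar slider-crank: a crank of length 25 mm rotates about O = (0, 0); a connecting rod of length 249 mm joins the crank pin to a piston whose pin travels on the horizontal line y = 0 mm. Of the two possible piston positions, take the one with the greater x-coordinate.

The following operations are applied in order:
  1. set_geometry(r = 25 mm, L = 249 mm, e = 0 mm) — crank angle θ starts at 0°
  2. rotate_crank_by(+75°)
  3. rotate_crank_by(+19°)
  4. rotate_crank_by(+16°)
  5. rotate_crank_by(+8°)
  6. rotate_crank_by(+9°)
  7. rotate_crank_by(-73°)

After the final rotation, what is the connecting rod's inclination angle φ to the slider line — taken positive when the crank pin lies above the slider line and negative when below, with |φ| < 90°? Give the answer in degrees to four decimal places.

4.6591

set_geometry: r = 25 mm, L = 249 mm, e = 0 mm; θ ← 0°
rotate_crank_by(+75°): θ ← 0° +75° = 75°
rotate_crank_by(+19°): θ ← 75° +19° = 94°
rotate_crank_by(+16°): θ ← 94° +16° = 110°
rotate_crank_by(+8°): θ ← 110° +8° = 118°
rotate_crank_by(+9°): θ ← 118° +9° = 127°
rotate_crank_by(-73°): θ ← 127° -73° = 54°
crank pin P = (r cos θ, r sin θ) = (14.694631, 20.225425)
h = r sin θ − e = 20.225425 − 0 = 20.225425
sin φ = h / L = 20.225425 / 249 = 0.08122661
φ = arcsin(0.08122661) = 4.659075°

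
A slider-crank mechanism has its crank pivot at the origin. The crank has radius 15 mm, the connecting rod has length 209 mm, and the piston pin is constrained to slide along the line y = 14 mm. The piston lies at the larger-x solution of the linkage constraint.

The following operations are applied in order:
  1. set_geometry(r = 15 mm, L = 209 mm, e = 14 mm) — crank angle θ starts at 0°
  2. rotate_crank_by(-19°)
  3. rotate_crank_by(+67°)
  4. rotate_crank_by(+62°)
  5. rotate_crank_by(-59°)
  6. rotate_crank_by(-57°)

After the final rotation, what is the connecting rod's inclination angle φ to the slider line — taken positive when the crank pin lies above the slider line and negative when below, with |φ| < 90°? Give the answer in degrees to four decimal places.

set_geometry: r = 15 mm, L = 209 mm, e = 14 mm; θ ← 0°
rotate_crank_by(-19°): θ ← 0° -19° = -19°
rotate_crank_by(+67°): θ ← -19° +67° = 48°
rotate_crank_by(+62°): θ ← 48° +62° = 110°
rotate_crank_by(-59°): θ ← 110° -59° = 51°
rotate_crank_by(-57°): θ ← 51° -57° = -6°
crank pin P = (r cos θ, r sin θ) = (14.917828, -1.567927)
h = r sin θ − e = -1.567927 − 14 = -15.567927
sin φ = h / L = -15.567927 / 209 = -0.07448769
φ = arcsin(-0.07448769) = -4.271787°

-4.2718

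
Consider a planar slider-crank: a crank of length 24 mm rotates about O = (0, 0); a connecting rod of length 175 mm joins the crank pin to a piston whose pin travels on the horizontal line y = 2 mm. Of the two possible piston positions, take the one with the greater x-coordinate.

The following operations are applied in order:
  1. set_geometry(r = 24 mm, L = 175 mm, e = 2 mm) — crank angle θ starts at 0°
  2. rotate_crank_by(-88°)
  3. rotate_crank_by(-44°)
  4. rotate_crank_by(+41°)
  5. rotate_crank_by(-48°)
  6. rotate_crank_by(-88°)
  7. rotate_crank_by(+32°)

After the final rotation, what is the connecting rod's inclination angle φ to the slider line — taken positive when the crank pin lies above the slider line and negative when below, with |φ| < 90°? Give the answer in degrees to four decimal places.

set_geometry: r = 24 mm, L = 175 mm, e = 2 mm; θ ← 0°
rotate_crank_by(-88°): θ ← 0° -88° = -88°
rotate_crank_by(-44°): θ ← -88° -44° = -132°
rotate_crank_by(+41°): θ ← -132° +41° = -91°
rotate_crank_by(-48°): θ ← -91° -48° = -139°
rotate_crank_by(-88°): θ ← -139° -88° = -227°
rotate_crank_by(+32°): θ ← -227° +32° = -195°
crank pin P = (r cos θ, r sin θ) = (-23.182220, 6.211657)
h = r sin θ − e = 6.211657 − 2 = 4.211657
sin φ = h / L = 4.211657 / 175 = 0.02406661
φ = arcsin(0.02406661) = 1.379048°

1.3790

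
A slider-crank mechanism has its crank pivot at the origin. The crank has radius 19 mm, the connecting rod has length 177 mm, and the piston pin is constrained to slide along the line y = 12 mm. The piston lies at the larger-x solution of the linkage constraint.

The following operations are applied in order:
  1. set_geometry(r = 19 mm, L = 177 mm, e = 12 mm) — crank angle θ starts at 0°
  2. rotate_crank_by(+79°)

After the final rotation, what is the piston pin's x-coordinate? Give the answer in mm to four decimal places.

set_geometry: r = 19 mm, L = 177 mm, e = 12 mm; θ ← 0°
rotate_crank_by(+79°): θ ← 0° +79° = 79°
crank pin P = (r cos θ, r sin θ) = (3.625371, 18.650916)
h = r sin θ − e = 18.650916 − 12 = 6.650916
x = r cos θ + √(L² − h²) = 3.625371 + √(31329.0 − 44.2347) = 3.625371 + 176.874999 = 180.500370

180.5004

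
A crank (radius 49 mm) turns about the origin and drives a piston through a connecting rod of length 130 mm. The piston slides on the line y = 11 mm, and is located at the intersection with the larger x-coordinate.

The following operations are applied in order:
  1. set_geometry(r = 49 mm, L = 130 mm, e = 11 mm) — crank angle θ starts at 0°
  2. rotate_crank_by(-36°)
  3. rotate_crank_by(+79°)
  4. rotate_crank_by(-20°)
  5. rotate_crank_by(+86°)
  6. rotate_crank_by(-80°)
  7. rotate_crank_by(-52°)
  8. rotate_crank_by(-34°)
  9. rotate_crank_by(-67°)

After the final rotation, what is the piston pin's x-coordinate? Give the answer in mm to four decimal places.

91.9104

set_geometry: r = 49 mm, L = 130 mm, e = 11 mm; θ ← 0°
rotate_crank_by(-36°): θ ← 0° -36° = -36°
rotate_crank_by(+79°): θ ← -36° +79° = 43°
rotate_crank_by(-20°): θ ← 43° -20° = 23°
rotate_crank_by(+86°): θ ← 23° +86° = 109°
rotate_crank_by(-80°): θ ← 109° -80° = 29°
rotate_crank_by(-52°): θ ← 29° -52° = -23°
rotate_crank_by(-34°): θ ← -23° -34° = -57°
rotate_crank_by(-67°): θ ← -57° -67° = -124°
crank pin P = (r cos θ, r sin θ) = (-27.400452, -40.622841)
h = r sin θ − e = -40.622841 − 11 = -51.622841
x = r cos θ + √(L² − h²) = -27.400452 + √(16900.0 − 2664.9177) = -27.400452 + 119.310864 = 91.910412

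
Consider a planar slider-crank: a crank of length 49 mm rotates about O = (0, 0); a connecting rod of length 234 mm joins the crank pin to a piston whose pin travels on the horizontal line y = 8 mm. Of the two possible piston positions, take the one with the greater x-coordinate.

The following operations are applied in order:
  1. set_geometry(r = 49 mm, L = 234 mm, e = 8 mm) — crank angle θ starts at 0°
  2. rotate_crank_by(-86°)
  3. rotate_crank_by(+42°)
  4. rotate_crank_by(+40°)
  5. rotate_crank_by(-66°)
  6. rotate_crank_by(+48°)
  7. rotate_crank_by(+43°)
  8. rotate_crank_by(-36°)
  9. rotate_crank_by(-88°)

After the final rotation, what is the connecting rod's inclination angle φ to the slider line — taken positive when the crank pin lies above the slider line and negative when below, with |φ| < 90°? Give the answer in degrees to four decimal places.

-13.7817

set_geometry: r = 49 mm, L = 234 mm, e = 8 mm; θ ← 0°
rotate_crank_by(-86°): θ ← 0° -86° = -86°
rotate_crank_by(+42°): θ ← -86° +42° = -44°
rotate_crank_by(+40°): θ ← -44° +40° = -4°
rotate_crank_by(-66°): θ ← -4° -66° = -70°
rotate_crank_by(+48°): θ ← -70° +48° = -22°
rotate_crank_by(+43°): θ ← -22° +43° = 21°
rotate_crank_by(-36°): θ ← 21° -36° = -15°
rotate_crank_by(-88°): θ ← -15° -88° = -103°
crank pin P = (r cos θ, r sin θ) = (-11.022602, -47.744133)
h = r sin θ − e = -47.744133 − 8 = -55.744133
sin φ = h / L = -55.744133 / 234 = -0.23822279
φ = arcsin(-0.23822279) = -13.781672°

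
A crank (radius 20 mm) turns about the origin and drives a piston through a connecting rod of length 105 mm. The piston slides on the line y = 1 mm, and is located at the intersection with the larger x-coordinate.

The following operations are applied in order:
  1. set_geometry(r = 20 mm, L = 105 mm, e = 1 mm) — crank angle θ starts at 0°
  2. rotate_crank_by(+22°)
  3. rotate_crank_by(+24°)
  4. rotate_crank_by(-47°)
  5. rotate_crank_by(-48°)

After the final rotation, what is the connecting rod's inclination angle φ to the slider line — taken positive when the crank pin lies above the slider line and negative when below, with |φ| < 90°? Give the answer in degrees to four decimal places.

set_geometry: r = 20 mm, L = 105 mm, e = 1 mm; θ ← 0°
rotate_crank_by(+22°): θ ← 0° +22° = 22°
rotate_crank_by(+24°): θ ← 22° +24° = 46°
rotate_crank_by(-47°): θ ← 46° -47° = -1°
rotate_crank_by(-48°): θ ← -1° -48° = -49°
crank pin P = (r cos θ, r sin θ) = (13.121181, -15.094192)
h = r sin θ − e = -15.094192 − 1 = -16.094192
sin φ = h / L = -16.094192 / 105 = -0.15327802
φ = arcsin(-0.15327802) = -8.816940°

-8.8169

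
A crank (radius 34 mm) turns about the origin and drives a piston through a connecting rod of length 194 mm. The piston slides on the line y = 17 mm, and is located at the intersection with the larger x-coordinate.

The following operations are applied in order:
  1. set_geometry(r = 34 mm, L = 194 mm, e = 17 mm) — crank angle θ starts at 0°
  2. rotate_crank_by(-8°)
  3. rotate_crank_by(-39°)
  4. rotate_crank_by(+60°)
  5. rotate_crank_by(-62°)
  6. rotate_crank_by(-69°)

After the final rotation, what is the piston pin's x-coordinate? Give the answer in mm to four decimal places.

set_geometry: r = 34 mm, L = 194 mm, e = 17 mm; θ ← 0°
rotate_crank_by(-8°): θ ← 0° -8° = -8°
rotate_crank_by(-39°): θ ← -8° -39° = -47°
rotate_crank_by(+60°): θ ← -47° +60° = 13°
rotate_crank_by(-62°): θ ← 13° -62° = -49°
rotate_crank_by(-69°): θ ← -49° -69° = -118°
crank pin P = (r cos θ, r sin θ) = (-15.962033, -30.020218)
h = r sin θ − e = -30.020218 − 17 = -47.020218
x = r cos θ + √(L² − h²) = -15.962033 + √(37636.0 − 2210.9009) = -15.962033 + 188.215565 = 172.253532

172.2535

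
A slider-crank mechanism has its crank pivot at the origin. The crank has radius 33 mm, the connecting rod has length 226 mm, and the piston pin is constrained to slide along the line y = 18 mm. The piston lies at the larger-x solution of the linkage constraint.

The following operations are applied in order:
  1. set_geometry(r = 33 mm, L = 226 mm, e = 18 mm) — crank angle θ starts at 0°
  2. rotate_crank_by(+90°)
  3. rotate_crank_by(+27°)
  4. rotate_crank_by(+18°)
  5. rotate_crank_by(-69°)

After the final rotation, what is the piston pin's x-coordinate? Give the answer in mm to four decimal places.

set_geometry: r = 33 mm, L = 226 mm, e = 18 mm; θ ← 0°
rotate_crank_by(+90°): θ ← 0° +90° = 90°
rotate_crank_by(+27°): θ ← 90° +27° = 117°
rotate_crank_by(+18°): θ ← 117° +18° = 135°
rotate_crank_by(-69°): θ ← 135° -69° = 66°
crank pin P = (r cos θ, r sin θ) = (13.422309, 30.147000)
h = r sin θ − e = 30.147000 − 18 = 12.147000
x = r cos θ + √(L² − h²) = 13.422309 + √(51076.0 − 147.5496) = 13.422309 + 225.673327 = 239.095636

239.0956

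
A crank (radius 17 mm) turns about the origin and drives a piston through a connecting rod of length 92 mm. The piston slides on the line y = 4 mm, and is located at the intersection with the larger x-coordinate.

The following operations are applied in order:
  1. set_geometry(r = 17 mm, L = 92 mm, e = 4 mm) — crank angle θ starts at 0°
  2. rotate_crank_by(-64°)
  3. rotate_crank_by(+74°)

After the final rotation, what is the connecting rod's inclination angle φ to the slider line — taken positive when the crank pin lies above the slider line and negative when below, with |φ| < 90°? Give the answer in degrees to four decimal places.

set_geometry: r = 17 mm, L = 92 mm, e = 4 mm; θ ← 0°
rotate_crank_by(-64°): θ ← 0° -64° = -64°
rotate_crank_by(+74°): θ ← -64° +74° = 10°
crank pin P = (r cos θ, r sin θ) = (16.741732, 2.952019)
h = r sin θ − e = 2.952019 − 4 = -1.047981
sin φ = h / L = -1.047981 / 92 = -0.01139110
φ = arcsin(-0.01139110) = -0.652676°

-0.6527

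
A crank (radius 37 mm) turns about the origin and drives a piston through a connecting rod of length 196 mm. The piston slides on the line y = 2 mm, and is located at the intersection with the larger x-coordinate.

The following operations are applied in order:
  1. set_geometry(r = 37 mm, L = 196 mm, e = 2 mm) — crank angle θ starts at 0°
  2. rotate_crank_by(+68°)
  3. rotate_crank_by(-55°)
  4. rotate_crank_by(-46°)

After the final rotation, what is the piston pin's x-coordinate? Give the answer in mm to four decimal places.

225.7750

set_geometry: r = 37 mm, L = 196 mm, e = 2 mm; θ ← 0°
rotate_crank_by(+68°): θ ← 0° +68° = 68°
rotate_crank_by(-55°): θ ← 68° -55° = 13°
rotate_crank_by(-46°): θ ← 13° -46° = -33°
crank pin P = (r cos θ, r sin θ) = (31.030811, -20.151644)
h = r sin θ − e = -20.151644 − 2 = -22.151644
x = r cos θ + √(L² − h²) = 31.030811 + √(38416.0 − 490.6953) = 31.030811 + 194.744203 = 225.775014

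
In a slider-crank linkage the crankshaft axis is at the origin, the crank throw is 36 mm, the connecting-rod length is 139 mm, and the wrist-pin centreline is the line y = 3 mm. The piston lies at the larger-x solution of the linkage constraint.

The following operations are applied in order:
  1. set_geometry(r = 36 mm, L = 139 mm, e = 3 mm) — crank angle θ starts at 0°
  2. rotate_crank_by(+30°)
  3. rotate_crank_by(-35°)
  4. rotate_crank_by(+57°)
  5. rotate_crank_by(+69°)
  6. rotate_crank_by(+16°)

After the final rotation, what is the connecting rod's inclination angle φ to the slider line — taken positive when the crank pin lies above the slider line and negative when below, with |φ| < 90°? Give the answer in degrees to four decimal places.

8.9197

set_geometry: r = 36 mm, L = 139 mm, e = 3 mm; θ ← 0°
rotate_crank_by(+30°): θ ← 0° +30° = 30°
rotate_crank_by(-35°): θ ← 30° -35° = -5°
rotate_crank_by(+57°): θ ← -5° +57° = 52°
rotate_crank_by(+69°): θ ← 52° +69° = 121°
rotate_crank_by(+16°): θ ← 121° +16° = 137°
crank pin P = (r cos θ, r sin θ) = (-26.328733, 24.551941)
h = r sin θ − e = 24.551941 − 3 = 21.551941
sin φ = h / L = 21.551941 / 139 = 0.15504993
φ = arcsin(0.15504993) = 8.919692°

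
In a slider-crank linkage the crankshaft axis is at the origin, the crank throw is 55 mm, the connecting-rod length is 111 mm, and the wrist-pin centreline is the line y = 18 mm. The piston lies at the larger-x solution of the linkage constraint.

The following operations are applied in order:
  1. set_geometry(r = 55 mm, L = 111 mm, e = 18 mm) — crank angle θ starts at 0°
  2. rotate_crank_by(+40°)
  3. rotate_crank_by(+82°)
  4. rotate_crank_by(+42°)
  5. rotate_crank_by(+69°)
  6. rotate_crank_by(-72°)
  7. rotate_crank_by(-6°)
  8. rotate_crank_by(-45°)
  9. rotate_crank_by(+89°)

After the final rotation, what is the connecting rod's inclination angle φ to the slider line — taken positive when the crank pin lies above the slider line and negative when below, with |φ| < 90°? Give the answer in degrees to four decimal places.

set_geometry: r = 55 mm, L = 111 mm, e = 18 mm; θ ← 0°
rotate_crank_by(+40°): θ ← 0° +40° = 40°
rotate_crank_by(+82°): θ ← 40° +82° = 122°
rotate_crank_by(+42°): θ ← 122° +42° = 164°
rotate_crank_by(+69°): θ ← 164° +69° = 233°
rotate_crank_by(-72°): θ ← 233° -72° = 161°
rotate_crank_by(-6°): θ ← 161° -6° = 155°
rotate_crank_by(-45°): θ ← 155° -45° = 110°
rotate_crank_by(+89°): θ ← 110° +89° = 199°
crank pin P = (r cos θ, r sin θ) = (-52.003522, -17.906248)
h = r sin θ − e = -17.906248 − 18 = -35.906248
sin φ = h / L = -35.906248 / 111 = -0.32347972
φ = arcsin(-0.32347972) = -18.873494°

-18.8735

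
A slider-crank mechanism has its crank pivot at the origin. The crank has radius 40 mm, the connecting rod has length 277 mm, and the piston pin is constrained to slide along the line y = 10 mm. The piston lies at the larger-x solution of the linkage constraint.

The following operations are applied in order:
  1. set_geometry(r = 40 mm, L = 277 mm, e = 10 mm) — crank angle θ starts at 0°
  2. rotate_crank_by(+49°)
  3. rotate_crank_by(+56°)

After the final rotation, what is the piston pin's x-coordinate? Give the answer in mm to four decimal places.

265.1630

set_geometry: r = 40 mm, L = 277 mm, e = 10 mm; θ ← 0°
rotate_crank_by(+49°): θ ← 0° +49° = 49°
rotate_crank_by(+56°): θ ← 49° +56° = 105°
crank pin P = (r cos θ, r sin θ) = (-10.352762, 38.637033)
h = r sin θ − e = 38.637033 − 10 = 28.637033
x = r cos θ + √(L² − h²) = -10.352762 + √(76729.0 − 820.0797) = -10.352762 + 275.515735 = 265.162973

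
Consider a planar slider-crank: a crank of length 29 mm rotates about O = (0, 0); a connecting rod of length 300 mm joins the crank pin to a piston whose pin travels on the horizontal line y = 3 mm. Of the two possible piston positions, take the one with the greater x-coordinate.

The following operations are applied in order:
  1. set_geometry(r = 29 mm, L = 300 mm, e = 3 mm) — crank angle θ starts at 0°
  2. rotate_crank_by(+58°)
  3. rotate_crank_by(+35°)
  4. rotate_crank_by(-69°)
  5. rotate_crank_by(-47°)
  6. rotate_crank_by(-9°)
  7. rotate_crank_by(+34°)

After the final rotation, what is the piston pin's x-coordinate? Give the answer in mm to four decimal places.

set_geometry: r = 29 mm, L = 300 mm, e = 3 mm; θ ← 0°
rotate_crank_by(+58°): θ ← 0° +58° = 58°
rotate_crank_by(+35°): θ ← 58° +35° = 93°
rotate_crank_by(-69°): θ ← 93° -69° = 24°
rotate_crank_by(-47°): θ ← 24° -47° = -23°
rotate_crank_by(-9°): θ ← -23° -9° = -32°
rotate_crank_by(+34°): θ ← -32° +34° = 2°
crank pin P = (r cos θ, r sin θ) = (28.982334, 1.012085)
h = r sin θ − e = 1.012085 − 3 = -1.987915
x = r cos θ + √(L² − h²) = 28.982334 + √(90000.0 − 3.9518) = 28.982334 + 299.993414 = 328.975748

328.9757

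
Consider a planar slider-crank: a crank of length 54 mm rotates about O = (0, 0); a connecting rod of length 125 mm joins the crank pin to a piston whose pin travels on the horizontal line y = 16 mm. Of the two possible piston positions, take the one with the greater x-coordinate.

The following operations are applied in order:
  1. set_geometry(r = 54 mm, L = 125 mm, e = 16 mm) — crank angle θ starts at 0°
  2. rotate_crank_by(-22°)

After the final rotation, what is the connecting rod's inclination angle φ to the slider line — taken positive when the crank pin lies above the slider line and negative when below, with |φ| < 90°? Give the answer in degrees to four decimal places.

set_geometry: r = 54 mm, L = 125 mm, e = 16 mm; θ ← 0°
rotate_crank_by(-22°): θ ← 0° -22° = -22°
crank pin P = (r cos θ, r sin θ) = (50.067928, -20.228756)
h = r sin θ − e = -20.228756 − 16 = -36.228756
sin φ = h / L = -36.228756 / 125 = -0.28983005
φ = arcsin(-0.28983005) = -16.847782°

-16.8478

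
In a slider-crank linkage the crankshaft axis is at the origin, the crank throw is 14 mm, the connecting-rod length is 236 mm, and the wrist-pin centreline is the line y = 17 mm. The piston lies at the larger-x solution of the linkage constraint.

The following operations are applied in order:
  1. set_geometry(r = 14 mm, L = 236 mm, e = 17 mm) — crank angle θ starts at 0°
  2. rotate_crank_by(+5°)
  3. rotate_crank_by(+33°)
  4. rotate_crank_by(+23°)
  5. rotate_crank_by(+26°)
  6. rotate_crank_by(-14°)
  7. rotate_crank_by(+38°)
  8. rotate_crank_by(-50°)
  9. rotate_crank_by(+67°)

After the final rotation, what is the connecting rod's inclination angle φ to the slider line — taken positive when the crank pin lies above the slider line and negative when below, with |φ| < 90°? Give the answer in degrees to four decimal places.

-1.4490

set_geometry: r = 14 mm, L = 236 mm, e = 17 mm; θ ← 0°
rotate_crank_by(+5°): θ ← 0° +5° = 5°
rotate_crank_by(+33°): θ ← 5° +33° = 38°
rotate_crank_by(+23°): θ ← 38° +23° = 61°
rotate_crank_by(+26°): θ ← 61° +26° = 87°
rotate_crank_by(-14°): θ ← 87° -14° = 73°
rotate_crank_by(+38°): θ ← 73° +38° = 111°
rotate_crank_by(-50°): θ ← 111° -50° = 61°
rotate_crank_by(+67°): θ ← 61° +67° = 128°
crank pin P = (r cos θ, r sin θ) = (-8.619261, 11.032151)
h = r sin θ − e = 11.032151 − 17 = -5.967849
sin φ = h / L = -5.967849 / 236 = -0.02528750
φ = arcsin(-0.02528750) = -1.449021°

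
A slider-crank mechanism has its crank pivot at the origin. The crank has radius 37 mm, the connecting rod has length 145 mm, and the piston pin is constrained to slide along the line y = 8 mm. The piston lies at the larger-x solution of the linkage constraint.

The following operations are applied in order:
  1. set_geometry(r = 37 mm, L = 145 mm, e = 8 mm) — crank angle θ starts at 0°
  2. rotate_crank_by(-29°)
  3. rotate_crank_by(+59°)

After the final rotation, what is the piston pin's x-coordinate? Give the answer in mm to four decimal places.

set_geometry: r = 37 mm, L = 145 mm, e = 8 mm; θ ← 0°
rotate_crank_by(-29°): θ ← 0° -29° = -29°
rotate_crank_by(+59°): θ ← -29° +59° = 30°
crank pin P = (r cos θ, r sin θ) = (32.042940, 18.500000)
h = r sin θ − e = 18.500000 − 8 = 10.500000
x = r cos θ + √(L² − h²) = 32.042940 + √(21025.0 − 110.2500) = 32.042940 + 144.619328 = 176.662268

176.6623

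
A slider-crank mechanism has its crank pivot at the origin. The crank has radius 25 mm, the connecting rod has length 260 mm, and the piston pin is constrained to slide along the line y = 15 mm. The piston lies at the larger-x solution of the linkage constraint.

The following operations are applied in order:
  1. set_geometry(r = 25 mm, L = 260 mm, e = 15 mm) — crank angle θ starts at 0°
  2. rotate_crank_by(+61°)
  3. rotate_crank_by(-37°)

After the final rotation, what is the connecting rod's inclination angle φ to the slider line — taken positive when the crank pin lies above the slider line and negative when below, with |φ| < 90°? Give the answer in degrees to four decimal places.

-1.0648

set_geometry: r = 25 mm, L = 260 mm, e = 15 mm; θ ← 0°
rotate_crank_by(+61°): θ ← 0° +61° = 61°
rotate_crank_by(-37°): θ ← 61° -37° = 24°
crank pin P = (r cos θ, r sin θ) = (22.838636, 10.168416)
h = r sin θ − e = 10.168416 − 15 = -4.831584
sin φ = h / L = -4.831584 / 260 = -0.01858302
φ = arcsin(-0.01858302) = -1.064790°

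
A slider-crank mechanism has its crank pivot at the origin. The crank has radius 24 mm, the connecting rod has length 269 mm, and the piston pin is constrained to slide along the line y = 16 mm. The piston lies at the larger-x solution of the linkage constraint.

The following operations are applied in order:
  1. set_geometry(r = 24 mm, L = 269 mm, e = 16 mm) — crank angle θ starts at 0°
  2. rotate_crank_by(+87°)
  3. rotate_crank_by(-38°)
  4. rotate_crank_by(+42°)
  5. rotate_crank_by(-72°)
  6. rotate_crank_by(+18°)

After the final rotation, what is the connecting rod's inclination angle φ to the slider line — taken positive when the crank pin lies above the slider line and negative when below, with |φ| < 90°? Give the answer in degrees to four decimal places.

-0.3315

set_geometry: r = 24 mm, L = 269 mm, e = 16 mm; θ ← 0°
rotate_crank_by(+87°): θ ← 0° +87° = 87°
rotate_crank_by(-38°): θ ← 87° -38° = 49°
rotate_crank_by(+42°): θ ← 49° +42° = 91°
rotate_crank_by(-72°): θ ← 91° -72° = 19°
rotate_crank_by(+18°): θ ← 19° +18° = 37°
crank pin P = (r cos θ, r sin θ) = (19.167252, 14.443561)
h = r sin θ − e = 14.443561 − 16 = -1.556439
sin φ = h / L = -1.556439 / 269 = -0.00578602
φ = arcsin(-0.00578602) = -0.331516°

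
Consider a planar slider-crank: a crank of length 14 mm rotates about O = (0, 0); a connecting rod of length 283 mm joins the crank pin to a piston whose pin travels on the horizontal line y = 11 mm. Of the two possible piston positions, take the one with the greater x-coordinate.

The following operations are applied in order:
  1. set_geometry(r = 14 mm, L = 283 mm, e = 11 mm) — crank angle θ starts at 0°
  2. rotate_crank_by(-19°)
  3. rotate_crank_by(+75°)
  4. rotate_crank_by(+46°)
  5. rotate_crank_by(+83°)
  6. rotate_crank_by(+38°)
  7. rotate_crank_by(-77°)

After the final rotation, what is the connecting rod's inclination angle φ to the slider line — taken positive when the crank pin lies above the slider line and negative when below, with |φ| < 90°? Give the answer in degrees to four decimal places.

set_geometry: r = 14 mm, L = 283 mm, e = 11 mm; θ ← 0°
rotate_crank_by(-19°): θ ← 0° -19° = -19°
rotate_crank_by(+75°): θ ← -19° +75° = 56°
rotate_crank_by(+46°): θ ← 56° +46° = 102°
rotate_crank_by(+83°): θ ← 102° +83° = 185°
rotate_crank_by(+38°): θ ← 185° +38° = 223°
rotate_crank_by(-77°): θ ← 223° -77° = 146°
crank pin P = (r cos θ, r sin θ) = (-11.606526, 7.828701)
h = r sin θ − e = 7.828701 − 11 = -3.171299
sin φ = h / L = -3.171299 / 283 = -0.01120600
φ = arcsin(-0.01120600) = -0.642070°

-0.6421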